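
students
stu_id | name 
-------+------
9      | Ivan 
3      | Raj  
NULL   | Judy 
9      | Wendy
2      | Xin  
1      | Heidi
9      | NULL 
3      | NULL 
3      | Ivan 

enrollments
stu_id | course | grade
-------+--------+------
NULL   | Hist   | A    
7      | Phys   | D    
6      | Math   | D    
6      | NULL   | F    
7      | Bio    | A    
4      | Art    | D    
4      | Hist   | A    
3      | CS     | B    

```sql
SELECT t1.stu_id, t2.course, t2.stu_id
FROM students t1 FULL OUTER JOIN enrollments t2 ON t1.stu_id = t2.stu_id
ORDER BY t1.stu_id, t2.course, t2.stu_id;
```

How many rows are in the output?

16

FULL OUTER JOIN keeps every row from both sides; unmatched rows get NULL for the other side's columns.
Matching on t1.stu_id = t2.stu_id. A NULL in a compared column never satisfies the condition.
Matched pairs: 3; unmatched t1 rows kept: 6; unmatched t2 rows kept: 7.
Total: 3 matched + 13 padded = 16 rows.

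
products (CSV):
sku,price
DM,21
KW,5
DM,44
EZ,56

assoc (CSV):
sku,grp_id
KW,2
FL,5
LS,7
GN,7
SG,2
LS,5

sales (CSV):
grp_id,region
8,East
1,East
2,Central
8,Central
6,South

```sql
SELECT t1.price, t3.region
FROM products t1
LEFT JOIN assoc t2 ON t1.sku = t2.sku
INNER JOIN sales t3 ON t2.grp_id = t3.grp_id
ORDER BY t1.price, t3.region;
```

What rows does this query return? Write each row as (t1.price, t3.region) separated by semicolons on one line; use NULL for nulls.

(5, Central)

Evaluate left to right. First `products t1 LEFT JOIN assoc t2` on sku: 4 row(s).
Then INNER JOIN `sales t3` on grp_id: keep only rows whose t2.grp_id appears in t3.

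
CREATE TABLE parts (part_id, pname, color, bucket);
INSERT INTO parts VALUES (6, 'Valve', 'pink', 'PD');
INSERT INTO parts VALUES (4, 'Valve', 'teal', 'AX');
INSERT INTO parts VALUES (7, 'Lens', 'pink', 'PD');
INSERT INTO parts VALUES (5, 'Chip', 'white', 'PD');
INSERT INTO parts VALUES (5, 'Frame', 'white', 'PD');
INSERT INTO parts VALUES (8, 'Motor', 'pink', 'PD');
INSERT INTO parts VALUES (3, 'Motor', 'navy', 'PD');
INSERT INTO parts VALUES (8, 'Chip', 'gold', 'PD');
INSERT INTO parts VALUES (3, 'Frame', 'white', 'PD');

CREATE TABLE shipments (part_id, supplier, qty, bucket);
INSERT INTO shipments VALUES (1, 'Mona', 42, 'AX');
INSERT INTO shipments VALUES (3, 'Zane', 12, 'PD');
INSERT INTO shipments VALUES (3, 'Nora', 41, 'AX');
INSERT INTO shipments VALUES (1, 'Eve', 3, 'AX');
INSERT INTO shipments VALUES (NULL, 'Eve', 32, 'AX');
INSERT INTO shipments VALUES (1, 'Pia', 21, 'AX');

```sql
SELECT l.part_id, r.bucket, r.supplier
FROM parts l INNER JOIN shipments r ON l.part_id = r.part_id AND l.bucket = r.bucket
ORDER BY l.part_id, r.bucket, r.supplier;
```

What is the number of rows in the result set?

INNER JOIN keeps only pairs where the ON condition holds.
Matching on l.part_id = r.part_id AND l.bucket = r.bucket. A NULL in a compared column never satisfies the condition.
- l[0] part_id=6, bucket=PD → no match; dropped.
- l[1] part_id=4, bucket=AX → no match; dropped.
- l[2] part_id=7, bucket=PD → no match; dropped.
- l[3] part_id=5, bucket=PD → no match; dropped.
- l[4] part_id=5, bucket=PD → no match; dropped.
- l[5] part_id=8, bucket=PD → no match; dropped.
- l[6] part_id=3, bucket=PD → 1 match(es) in r → 1 row(s).
- l[7] part_id=8, bucket=PD → no match; dropped.
- l[8] part_id=3, bucket=PD → 1 match(es) in r → 1 row(s).
Total: 2 rows.

2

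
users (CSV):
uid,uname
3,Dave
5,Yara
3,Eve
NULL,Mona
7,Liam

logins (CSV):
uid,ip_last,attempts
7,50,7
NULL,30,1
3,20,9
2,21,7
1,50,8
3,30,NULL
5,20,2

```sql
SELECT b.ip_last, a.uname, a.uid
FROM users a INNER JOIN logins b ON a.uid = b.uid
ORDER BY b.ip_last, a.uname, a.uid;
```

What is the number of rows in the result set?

6

INNER JOIN keeps only pairs where the ON condition holds.
Matching on a.uid = b.uid. A NULL in a compared column never satisfies the condition.
Matched pairs: 6.
Total: 6 rows.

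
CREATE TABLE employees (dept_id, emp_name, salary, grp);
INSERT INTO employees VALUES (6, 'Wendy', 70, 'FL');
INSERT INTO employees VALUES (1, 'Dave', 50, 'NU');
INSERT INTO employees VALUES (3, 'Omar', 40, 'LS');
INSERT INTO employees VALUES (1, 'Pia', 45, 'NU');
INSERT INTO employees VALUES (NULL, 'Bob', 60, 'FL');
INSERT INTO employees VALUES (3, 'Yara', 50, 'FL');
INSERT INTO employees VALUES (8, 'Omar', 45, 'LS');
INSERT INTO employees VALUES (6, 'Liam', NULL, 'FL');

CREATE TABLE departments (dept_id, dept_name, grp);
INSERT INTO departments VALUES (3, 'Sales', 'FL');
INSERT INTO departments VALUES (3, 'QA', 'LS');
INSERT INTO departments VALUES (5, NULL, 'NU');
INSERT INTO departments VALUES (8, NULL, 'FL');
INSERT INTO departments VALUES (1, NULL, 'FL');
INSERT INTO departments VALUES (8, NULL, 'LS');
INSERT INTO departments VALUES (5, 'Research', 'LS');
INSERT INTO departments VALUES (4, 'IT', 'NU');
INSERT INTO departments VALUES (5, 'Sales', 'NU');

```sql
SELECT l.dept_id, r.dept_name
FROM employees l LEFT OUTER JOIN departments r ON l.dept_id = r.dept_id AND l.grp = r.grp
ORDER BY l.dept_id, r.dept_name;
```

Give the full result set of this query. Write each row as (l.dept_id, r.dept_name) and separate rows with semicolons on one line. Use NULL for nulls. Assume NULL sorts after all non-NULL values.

(1, NULL); (1, NULL); (3, QA); (3, Sales); (6, NULL); (6, NULL); (8, NULL); (NULL, NULL)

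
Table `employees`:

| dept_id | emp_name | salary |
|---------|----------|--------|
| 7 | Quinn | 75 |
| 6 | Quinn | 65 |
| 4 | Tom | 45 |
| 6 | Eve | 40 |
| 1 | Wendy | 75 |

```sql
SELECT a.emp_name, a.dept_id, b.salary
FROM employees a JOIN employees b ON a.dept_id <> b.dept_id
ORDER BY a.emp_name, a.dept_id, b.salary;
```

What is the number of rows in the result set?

INNER JOIN keeps only pairs where the ON condition holds.
Matching on a.dept_id <> b.dept_id.
Matched pairs: 18.
Total: 18 rows.

18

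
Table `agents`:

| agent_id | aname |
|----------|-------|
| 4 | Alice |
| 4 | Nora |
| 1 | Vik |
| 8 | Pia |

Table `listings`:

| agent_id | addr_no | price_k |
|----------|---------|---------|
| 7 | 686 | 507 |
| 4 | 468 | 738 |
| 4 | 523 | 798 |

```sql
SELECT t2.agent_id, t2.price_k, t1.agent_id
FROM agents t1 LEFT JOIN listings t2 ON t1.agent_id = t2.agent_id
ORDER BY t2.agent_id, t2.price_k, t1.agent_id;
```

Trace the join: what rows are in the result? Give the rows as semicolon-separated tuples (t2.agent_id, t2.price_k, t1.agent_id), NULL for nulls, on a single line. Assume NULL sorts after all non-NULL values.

LEFT JOIN keeps every row from `agents`; unmatched rows get NULL for `listings`'s columns.
Matching on t1.agent_id = t2.agent_id.
- agent_id=4: 2 matching t2 row(s), so 2 row(s) emitted.
- agent_id=4: 2 matching t2 row(s), so 2 row(s) emitted.
- agent_id=1: no t2 row matches, row kept with t2 columns NULL.
- agent_id=8: no t2 row matches, row kept with t2 columns NULL.
After projecting and ordering:
t2.agent_id | t2.price_k | t1.agent_id
4 | 738 | 4
4 | 738 | 4
4 | 798 | 4
4 | 798 | 4
NULL | NULL | 1
NULL | NULL | 8

(4, 738, 4); (4, 738, 4); (4, 798, 4); (4, 798, 4); (NULL, NULL, 1); (NULL, NULL, 8)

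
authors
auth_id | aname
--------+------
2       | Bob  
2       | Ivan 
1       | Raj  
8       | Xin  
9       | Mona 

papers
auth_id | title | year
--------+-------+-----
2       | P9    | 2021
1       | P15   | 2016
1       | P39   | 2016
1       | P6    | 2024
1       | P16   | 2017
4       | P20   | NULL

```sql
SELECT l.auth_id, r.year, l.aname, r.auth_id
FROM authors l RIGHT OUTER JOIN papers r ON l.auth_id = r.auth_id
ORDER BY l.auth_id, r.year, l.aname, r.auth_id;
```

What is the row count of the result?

7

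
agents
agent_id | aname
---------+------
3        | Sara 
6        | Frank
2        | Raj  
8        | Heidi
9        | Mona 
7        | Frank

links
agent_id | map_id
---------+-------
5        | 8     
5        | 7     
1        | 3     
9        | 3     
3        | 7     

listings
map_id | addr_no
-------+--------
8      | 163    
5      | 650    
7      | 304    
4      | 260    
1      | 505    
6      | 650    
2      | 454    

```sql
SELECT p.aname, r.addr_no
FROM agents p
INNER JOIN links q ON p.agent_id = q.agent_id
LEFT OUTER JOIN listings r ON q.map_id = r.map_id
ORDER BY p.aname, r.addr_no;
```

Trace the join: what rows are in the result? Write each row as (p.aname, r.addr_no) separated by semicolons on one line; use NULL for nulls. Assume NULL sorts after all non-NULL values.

Step 1 — p INNER JOIN q on agent_id → 2 row(s).
Then LEFT JOIN `listings r` on map_id: each of those 2 rows is kept; rows whose q.map_id has no match in r get NULL for r's columns.

(Mona, NULL); (Sara, 304)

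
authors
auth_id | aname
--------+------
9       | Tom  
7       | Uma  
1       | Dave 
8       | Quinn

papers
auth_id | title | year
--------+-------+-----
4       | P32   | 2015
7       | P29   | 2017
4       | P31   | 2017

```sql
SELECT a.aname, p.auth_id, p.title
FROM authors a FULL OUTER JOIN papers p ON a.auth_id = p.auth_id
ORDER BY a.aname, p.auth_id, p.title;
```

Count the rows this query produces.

6

FULL OUTER JOIN keeps every row from both sides; unmatched rows get NULL for the other side's columns.
Matching on a.auth_id = p.auth_id.
- a (auth_id=9) has no partner → padded with NULL.
- a (auth_id=7) pairs with 1 row(s) of p.
- a (auth_id=1) has no partner → padded with NULL.
- a (auth_id=8) has no partner → padded with NULL.
- 2 p row(s) had no a match → kept, a columns NULL.
Total: 1 matched + 5 padded = 6 rows.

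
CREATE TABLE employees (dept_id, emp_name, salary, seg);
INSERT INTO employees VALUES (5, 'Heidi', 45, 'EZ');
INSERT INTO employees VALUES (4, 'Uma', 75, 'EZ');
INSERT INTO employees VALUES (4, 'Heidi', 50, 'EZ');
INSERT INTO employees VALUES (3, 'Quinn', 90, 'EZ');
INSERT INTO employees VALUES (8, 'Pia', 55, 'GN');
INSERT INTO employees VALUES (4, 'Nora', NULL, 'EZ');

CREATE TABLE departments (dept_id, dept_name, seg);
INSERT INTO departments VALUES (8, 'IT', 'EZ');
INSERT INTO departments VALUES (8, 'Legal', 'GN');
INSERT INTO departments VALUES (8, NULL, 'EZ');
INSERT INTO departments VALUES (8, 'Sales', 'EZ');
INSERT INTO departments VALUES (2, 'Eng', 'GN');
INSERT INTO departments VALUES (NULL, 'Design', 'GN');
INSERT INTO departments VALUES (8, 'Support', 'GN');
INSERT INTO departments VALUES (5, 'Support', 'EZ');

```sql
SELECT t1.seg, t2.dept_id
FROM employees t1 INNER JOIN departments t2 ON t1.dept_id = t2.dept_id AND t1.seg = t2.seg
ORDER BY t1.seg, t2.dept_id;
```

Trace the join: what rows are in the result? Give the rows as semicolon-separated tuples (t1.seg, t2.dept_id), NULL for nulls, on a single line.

(EZ, 5); (GN, 8); (GN, 8)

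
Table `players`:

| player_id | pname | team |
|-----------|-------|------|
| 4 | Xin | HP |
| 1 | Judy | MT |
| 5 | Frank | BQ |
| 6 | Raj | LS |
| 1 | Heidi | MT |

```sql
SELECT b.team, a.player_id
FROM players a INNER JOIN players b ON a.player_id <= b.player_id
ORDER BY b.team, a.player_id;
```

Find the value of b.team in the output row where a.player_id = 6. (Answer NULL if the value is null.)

LS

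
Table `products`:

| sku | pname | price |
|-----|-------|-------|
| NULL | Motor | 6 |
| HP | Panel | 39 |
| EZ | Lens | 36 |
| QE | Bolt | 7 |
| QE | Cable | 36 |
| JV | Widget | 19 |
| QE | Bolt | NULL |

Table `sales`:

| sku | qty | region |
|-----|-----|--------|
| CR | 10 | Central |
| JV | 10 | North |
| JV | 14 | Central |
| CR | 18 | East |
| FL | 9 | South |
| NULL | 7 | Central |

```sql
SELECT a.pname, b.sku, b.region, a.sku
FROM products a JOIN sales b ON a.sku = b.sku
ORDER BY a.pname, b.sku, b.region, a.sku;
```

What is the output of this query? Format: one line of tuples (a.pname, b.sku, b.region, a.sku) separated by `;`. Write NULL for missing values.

(Widget, JV, Central, JV); (Widget, JV, North, JV)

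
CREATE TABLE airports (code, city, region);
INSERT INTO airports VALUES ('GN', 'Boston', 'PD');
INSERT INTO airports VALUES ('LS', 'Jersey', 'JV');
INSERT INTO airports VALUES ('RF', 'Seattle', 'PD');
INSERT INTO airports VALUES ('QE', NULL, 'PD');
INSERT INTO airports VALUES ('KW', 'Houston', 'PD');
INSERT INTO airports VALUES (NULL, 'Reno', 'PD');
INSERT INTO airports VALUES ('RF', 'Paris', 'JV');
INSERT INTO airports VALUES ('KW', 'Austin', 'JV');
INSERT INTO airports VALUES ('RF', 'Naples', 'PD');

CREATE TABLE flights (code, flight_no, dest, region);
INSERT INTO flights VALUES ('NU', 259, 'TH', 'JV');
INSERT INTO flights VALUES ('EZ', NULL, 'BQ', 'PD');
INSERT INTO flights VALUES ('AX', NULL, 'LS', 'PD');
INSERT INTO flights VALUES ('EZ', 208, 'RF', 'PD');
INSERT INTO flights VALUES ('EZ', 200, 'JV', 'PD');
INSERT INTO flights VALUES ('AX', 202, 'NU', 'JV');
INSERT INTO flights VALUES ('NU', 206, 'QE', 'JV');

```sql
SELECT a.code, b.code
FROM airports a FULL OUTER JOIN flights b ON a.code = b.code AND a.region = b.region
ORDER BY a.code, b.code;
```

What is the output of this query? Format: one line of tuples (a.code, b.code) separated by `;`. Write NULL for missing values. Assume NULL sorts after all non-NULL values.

FULL OUTER JOIN keeps every row from both sides; unmatched rows get NULL for the other side's columns.
Matching on a.code = b.code AND a.region = b.region. A NULL in a compared column never satisfies the condition.
Matched pairs: 0; unmatched a rows kept: 9; unmatched b rows kept: 7.

(GN, NULL); (KW, NULL); (KW, NULL); (LS, NULL); (QE, NULL); (RF, NULL); (RF, NULL); (RF, NULL); (NULL, AX); (NULL, AX); (NULL, EZ); (NULL, EZ); (NULL, EZ); (NULL, NU); (NULL, NU); (NULL, NULL)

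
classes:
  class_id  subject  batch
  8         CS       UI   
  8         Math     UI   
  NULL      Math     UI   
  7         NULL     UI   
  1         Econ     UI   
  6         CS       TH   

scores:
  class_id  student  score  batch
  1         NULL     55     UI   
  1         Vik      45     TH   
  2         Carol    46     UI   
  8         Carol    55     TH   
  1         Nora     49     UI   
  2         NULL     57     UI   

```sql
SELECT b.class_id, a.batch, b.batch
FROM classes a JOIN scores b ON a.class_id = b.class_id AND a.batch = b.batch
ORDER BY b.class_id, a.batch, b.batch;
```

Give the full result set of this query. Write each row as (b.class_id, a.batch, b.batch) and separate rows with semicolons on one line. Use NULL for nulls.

INNER JOIN keeps only pairs where the ON condition holds.
Matching on a.class_id = b.class_id AND a.batch = b.batch. A NULL in a compared column never satisfies the condition.
- a row (class_id=8, batch=UI): no match → dropped.
- a row (class_id=8, batch=UI): no match → dropped.
- a row (class_id=NULL, batch=UI): no match → dropped.
- a row (class_id=7, batch=UI): no match → dropped.
- a row (class_id=1, batch=UI): matches 2 b row(s) → 2 output row(s).
- a row (class_id=6, batch=TH): no match → dropped.
After projecting and ordering:
b.class_id | a.batch | b.batch
1 | UI | UI
1 | UI | UI

(1, UI, UI); (1, UI, UI)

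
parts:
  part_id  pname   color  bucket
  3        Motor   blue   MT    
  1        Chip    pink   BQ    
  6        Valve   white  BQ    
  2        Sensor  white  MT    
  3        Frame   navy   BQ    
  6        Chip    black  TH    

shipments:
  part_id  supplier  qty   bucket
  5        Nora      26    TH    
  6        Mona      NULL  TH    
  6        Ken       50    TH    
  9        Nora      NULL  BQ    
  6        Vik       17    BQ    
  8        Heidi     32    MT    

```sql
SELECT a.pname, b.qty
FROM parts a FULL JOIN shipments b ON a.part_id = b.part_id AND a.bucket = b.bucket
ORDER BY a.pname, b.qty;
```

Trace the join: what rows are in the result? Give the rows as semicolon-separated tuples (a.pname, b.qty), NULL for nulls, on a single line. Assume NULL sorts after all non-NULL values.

(Chip, 50); (Chip, NULL); (Chip, NULL); (Frame, NULL); (Motor, NULL); (Sensor, NULL); (Valve, 17); (NULL, 26); (NULL, 32); (NULL, NULL)

FULL OUTER JOIN keeps every row from both sides; unmatched rows get NULL for the other side's columns.
Matching on a.part_id = b.part_id AND a.bucket = b.bucket.
- a[0] part_id=3, bucket=MT → no match; kept with NULLs on the b side.
- a[1] part_id=1, bucket=BQ → no match; kept with NULLs on the b side.
- a[2] part_id=6, bucket=BQ → 1 match(es) in b → 1 row(s).
- a[3] part_id=2, bucket=MT → no match; kept with NULLs on the b side.
- a[4] part_id=3, bucket=BQ → no match; kept with NULLs on the b side.
- a[5] part_id=6, bucket=TH → 2 match(es) in b → 2 row(s).
- 3 row(s) from b found no a partner → padded with NULL.
After projecting and ordering:
a.pname | b.qty
Chip | 50
Chip | NULL
Chip | NULL
Frame | NULL
Motor | NULL
Sensor | NULL
Valve | 17
NULL | 26
NULL | 32
NULL | NULL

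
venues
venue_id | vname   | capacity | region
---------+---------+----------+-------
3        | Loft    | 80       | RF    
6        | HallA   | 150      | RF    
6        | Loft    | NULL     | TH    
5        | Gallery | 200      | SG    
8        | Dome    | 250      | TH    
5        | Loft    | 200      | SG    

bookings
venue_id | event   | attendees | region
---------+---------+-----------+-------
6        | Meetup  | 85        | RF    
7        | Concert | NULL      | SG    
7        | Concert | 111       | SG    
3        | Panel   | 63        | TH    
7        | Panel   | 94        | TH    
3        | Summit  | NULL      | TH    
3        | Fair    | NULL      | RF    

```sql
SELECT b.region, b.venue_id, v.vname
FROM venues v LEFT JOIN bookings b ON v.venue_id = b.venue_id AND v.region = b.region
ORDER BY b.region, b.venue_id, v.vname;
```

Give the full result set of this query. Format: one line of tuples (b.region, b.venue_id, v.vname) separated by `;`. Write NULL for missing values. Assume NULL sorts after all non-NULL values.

LEFT JOIN keeps every row from `venues`; unmatched rows get NULL for `bookings`'s columns.
Matching on v.venue_id = b.venue_id AND v.region = b.region.
Matched pairs: 2; unmatched v rows kept: 4.

(RF, 3, Loft); (RF, 6, HallA); (NULL, NULL, Dome); (NULL, NULL, Gallery); (NULL, NULL, Loft); (NULL, NULL, Loft)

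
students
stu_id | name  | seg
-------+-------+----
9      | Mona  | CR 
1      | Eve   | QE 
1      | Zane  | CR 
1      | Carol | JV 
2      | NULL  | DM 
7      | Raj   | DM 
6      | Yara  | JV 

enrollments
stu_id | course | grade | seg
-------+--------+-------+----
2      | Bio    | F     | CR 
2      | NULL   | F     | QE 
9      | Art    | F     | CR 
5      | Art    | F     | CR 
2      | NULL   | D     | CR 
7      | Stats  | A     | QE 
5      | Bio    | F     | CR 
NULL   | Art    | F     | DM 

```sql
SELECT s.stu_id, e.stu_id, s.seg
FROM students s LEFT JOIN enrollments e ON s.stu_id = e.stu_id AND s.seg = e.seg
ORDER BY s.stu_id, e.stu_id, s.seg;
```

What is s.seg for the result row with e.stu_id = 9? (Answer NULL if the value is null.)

CR

LEFT JOIN keeps every row from `students`; unmatched rows get NULL for `enrollments`'s columns.
Matching on s.stu_id = e.stu_id AND s.seg = e.seg. A NULL in a compared column never satisfies the condition.
Matched pairs: 1; unmatched s rows kept: 6.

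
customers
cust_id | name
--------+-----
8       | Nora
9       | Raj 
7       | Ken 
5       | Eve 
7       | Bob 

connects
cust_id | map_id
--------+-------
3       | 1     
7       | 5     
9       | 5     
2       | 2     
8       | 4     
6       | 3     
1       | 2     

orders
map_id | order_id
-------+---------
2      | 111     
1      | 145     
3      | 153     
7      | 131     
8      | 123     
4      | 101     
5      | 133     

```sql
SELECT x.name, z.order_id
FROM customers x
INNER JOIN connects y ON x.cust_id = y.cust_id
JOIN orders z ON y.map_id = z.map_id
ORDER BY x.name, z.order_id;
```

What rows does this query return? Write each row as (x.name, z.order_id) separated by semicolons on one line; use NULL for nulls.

Evaluate left to right. First `customers x INNER JOIN connects y` on cust_id: 4 row(s).
Then INNER JOIN `orders z` on map_id: keep only rows whose y.map_id appears in z.

(Bob, 133); (Ken, 133); (Nora, 101); (Raj, 133)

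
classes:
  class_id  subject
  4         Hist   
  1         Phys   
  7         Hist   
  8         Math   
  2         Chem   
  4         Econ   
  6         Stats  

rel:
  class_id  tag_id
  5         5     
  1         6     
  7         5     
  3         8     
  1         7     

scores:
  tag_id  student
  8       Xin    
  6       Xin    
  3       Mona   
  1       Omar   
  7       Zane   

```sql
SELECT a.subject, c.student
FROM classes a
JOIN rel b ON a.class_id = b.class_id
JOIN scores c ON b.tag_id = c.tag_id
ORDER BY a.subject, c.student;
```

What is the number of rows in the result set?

Step 1 — a INNER JOIN b on class_id → 3 row(s).
Then INNER JOIN `scores c` on tag_id: keep only rows whose b.tag_id appears in c.
Result: 2 row(s).

2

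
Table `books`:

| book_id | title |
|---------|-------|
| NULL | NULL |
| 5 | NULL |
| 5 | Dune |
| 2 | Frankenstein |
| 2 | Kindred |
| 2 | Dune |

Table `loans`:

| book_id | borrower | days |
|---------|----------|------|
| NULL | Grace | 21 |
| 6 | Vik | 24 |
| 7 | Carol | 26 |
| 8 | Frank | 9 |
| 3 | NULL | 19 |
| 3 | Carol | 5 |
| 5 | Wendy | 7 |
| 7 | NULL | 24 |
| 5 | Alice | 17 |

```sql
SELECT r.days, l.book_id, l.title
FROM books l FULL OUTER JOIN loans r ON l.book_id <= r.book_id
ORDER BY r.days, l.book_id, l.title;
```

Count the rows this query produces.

38

FULL OUTER JOIN keeps every row from both sides; unmatched rows get NULL for the other side's columns.
Matching on l.book_id <= r.book_id. A NULL in a compared column never satisfies the condition.
- l (book_id=NULL) has no partner → padded with NULL.
- l (book_id=5) pairs with 6 row(s) of r.
- l (book_id=5) pairs with 6 row(s) of r.
- l (book_id=2) pairs with 8 row(s) of r.
- l (book_id=2) pairs with 8 row(s) of r.
- l (book_id=2) pairs with 8 row(s) of r.
- 1 r row(s) had no l match → kept, l columns NULL.
Total: 36 matched + 2 padded = 38 rows.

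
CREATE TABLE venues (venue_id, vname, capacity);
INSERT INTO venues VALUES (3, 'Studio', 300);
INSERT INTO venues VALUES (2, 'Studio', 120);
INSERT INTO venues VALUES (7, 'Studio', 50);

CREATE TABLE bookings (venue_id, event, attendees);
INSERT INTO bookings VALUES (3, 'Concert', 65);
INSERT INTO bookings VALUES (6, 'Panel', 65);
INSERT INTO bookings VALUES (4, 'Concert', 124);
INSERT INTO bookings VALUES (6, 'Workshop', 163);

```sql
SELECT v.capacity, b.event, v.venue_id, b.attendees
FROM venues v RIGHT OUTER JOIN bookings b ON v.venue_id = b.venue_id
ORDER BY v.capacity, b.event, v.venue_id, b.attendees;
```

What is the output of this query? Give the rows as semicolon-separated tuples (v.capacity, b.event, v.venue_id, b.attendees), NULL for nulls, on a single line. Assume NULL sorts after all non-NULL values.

(300, Concert, 3, 65); (NULL, Concert, NULL, 124); (NULL, Panel, NULL, 65); (NULL, Workshop, NULL, 163)

RIGHT JOIN keeps every row from `bookings`; unmatched rows get NULL for `venues`'s columns.
Matching on v.venue_id = b.venue_id.
Matched pairs: 1; unmatched b rows kept: 3.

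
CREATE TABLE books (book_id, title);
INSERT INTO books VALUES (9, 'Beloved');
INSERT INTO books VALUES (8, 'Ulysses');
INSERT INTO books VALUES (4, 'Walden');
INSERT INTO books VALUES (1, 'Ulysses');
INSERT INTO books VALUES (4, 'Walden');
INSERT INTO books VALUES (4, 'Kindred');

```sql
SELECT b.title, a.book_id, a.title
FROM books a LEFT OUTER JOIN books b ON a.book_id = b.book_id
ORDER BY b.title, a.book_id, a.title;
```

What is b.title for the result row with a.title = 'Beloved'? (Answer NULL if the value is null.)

Beloved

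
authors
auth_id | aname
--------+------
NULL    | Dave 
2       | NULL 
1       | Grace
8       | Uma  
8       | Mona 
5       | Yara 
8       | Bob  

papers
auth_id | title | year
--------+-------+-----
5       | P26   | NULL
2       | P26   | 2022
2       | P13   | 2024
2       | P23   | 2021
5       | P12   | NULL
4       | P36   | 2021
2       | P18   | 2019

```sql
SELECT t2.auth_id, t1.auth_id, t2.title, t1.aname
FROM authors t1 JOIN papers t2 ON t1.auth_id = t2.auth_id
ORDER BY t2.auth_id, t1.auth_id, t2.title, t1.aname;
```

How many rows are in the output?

6

INNER JOIN keeps only pairs where the ON condition holds.
Matching on t1.auth_id = t2.auth_id. A NULL in a compared column never satisfies the condition.
- auth_id=NULL: no matching t2 row, dropped.
- auth_id=2: 4 matching t2 row(s), so 4 row(s) emitted.
- auth_id=1: no matching t2 row, dropped.
- auth_id=8: no matching t2 row, dropped.
- auth_id=8: no matching t2 row, dropped.
- auth_id=5: 2 matching t2 row(s), so 2 row(s) emitted.
- auth_id=8: no matching t2 row, dropped.
Total: 6 rows.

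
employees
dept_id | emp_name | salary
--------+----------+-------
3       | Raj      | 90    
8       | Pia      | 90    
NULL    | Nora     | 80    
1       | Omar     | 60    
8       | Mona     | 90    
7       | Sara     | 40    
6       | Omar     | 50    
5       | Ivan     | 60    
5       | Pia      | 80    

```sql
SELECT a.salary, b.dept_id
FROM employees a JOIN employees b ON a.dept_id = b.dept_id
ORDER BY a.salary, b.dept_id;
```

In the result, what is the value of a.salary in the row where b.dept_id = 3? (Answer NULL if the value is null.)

INNER JOIN keeps only pairs where the ON condition holds.
Matching on a.dept_id = b.dept_id. A NULL in a compared column never satisfies the condition.
- a (dept_id=3) pairs with 1 row(s) of b.
- a (dept_id=8) pairs with 2 row(s) of b.
- a (dept_id=NULL) has no partner → excluded.
- a (dept_id=1) pairs with 1 row(s) of b.
- a (dept_id=8) pairs with 2 row(s) of b.
- a (dept_id=7) pairs with 1 row(s) of b.
- a (dept_id=6) pairs with 1 row(s) of b.
- a (dept_id=5) pairs with 2 row(s) of b.
- a (dept_id=5) pairs with 2 row(s) of b.

90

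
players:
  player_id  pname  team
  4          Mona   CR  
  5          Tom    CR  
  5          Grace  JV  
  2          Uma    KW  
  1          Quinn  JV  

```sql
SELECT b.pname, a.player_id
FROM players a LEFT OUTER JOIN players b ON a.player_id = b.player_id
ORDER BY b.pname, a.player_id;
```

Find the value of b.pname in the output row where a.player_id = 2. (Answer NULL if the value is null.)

Uma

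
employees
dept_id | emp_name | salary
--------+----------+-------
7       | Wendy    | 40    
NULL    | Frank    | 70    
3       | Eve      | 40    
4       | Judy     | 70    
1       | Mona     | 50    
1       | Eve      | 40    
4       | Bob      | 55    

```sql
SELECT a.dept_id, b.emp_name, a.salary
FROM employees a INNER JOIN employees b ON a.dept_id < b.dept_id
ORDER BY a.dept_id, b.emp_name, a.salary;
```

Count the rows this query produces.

INNER JOIN keeps only pairs where the ON condition holds.
Matching on a.dept_id < b.dept_id. A NULL in a compared column never satisfies the condition.
Matched pairs: 13.
Total: 13 rows.

13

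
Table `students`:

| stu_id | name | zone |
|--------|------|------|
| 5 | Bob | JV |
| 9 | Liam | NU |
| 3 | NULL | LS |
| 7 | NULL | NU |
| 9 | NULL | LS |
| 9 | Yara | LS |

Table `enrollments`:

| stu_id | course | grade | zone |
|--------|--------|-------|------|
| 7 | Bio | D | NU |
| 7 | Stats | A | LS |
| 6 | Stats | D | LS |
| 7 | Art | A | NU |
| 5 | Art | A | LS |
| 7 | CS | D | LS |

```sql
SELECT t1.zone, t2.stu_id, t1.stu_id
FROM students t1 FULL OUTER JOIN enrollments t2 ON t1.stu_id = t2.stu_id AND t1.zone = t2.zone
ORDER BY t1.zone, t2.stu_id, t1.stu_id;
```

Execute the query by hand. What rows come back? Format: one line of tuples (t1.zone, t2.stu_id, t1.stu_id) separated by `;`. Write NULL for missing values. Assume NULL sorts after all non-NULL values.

FULL OUTER JOIN keeps every row from both sides; unmatched rows get NULL for the other side's columns.
Matching on t1.stu_id = t2.stu_id AND t1.zone = t2.zone.
- t1 row (stu_id=5, zone=JV): no match → kept, t2 columns NULL.
- t1 row (stu_id=9, zone=NU): no match → kept, t2 columns NULL.
- t1 row (stu_id=3, zone=LS): no match → kept, t2 columns NULL.
- t1 row (stu_id=7, zone=NU): matches 2 t2 row(s) → 2 output row(s).
- t1 row (stu_id=9, zone=LS): no match → kept, t2 columns NULL.
- t1 row (stu_id=9, zone=LS): no match → kept, t2 columns NULL.
- 4 t2 row(s) had no t1 match → kept, t1 columns NULL.

(JV, NULL, 5); (LS, NULL, 3); (LS, NULL, 9); (LS, NULL, 9); (NU, 7, 7); (NU, 7, 7); (NU, NULL, 9); (NULL, 5, NULL); (NULL, 6, NULL); (NULL, 7, NULL); (NULL, 7, NULL)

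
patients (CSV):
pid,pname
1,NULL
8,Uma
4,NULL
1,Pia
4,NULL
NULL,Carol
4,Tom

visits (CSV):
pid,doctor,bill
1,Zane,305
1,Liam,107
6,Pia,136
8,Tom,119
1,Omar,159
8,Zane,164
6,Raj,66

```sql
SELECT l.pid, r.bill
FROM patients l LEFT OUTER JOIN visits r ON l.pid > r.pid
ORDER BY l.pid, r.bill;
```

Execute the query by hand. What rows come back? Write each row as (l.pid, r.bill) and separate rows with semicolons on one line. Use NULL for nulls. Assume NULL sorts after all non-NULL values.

LEFT JOIN keeps every row from `patients`; unmatched rows get NULL for `visits`'s columns.
Matching on l.pid > r.pid. A NULL in a compared column never satisfies the condition.
Matched pairs: 14; unmatched l rows kept: 3.

(1, NULL); (1, NULL); (4, 107); (4, 107); (4, 107); (4, 159); (4, 159); (4, 159); (4, 305); (4, 305); (4, 305); (8, 66); (8, 107); (8, 136); (8, 159); (8, 305); (NULL, NULL)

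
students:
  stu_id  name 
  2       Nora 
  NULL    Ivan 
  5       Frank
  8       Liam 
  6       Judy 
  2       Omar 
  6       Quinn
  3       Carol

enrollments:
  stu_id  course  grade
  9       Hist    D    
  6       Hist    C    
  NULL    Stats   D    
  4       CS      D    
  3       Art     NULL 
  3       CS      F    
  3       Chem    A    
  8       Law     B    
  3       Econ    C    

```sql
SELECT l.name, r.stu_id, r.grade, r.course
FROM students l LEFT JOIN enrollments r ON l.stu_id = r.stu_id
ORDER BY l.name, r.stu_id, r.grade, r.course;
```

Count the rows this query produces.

11

LEFT JOIN keeps every row from `students`; unmatched rows get NULL for `enrollments`'s columns.
Matching on l.stu_id = r.stu_id. A NULL in a compared column never satisfies the condition.
Matched pairs: 7; unmatched l rows kept: 4.
Total: 7 matched + 4 padded = 11 rows.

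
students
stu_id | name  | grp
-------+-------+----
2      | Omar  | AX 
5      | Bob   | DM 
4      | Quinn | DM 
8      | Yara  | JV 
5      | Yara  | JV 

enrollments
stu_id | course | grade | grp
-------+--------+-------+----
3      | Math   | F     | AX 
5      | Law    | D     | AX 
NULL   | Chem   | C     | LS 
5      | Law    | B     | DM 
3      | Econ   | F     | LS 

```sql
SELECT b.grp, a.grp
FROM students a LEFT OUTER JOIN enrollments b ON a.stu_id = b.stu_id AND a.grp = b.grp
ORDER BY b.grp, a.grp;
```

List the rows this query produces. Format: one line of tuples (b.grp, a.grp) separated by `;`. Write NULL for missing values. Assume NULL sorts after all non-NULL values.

LEFT JOIN keeps every row from `students`; unmatched rows get NULL for `enrollments`'s columns.
Matching on a.stu_id = b.stu_id AND a.grp = b.grp. A NULL in a compared column never satisfies the condition.
- a (stu_id=2, grp=AX) has no partner → padded with NULL.
- a (stu_id=5, grp=DM) pairs with 1 row(s) of b.
- a (stu_id=4, grp=DM) has no partner → padded with NULL.
- a (stu_id=8, grp=JV) has no partner → padded with NULL.
- a (stu_id=5, grp=JV) has no partner → padded with NULL.
After projecting and ordering:
b.grp | a.grp
DM | DM
NULL | AX
NULL | DM
NULL | JV
NULL | JV

(DM, DM); (NULL, AX); (NULL, DM); (NULL, JV); (NULL, JV)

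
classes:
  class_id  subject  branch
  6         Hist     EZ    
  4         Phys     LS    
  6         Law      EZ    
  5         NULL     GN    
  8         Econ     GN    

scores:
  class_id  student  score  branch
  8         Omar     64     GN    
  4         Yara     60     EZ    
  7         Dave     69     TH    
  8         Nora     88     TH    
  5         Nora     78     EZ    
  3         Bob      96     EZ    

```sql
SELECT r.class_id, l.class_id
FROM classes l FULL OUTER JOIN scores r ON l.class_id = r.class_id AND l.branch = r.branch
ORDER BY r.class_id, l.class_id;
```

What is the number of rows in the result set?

FULL OUTER JOIN keeps every row from both sides; unmatched rows get NULL for the other side's columns.
Matching on l.class_id = r.class_id AND l.branch = r.branch.
- l[0] class_id=6, branch=EZ → no match; kept with NULLs on the r side.
- l[1] class_id=4, branch=LS → no match; kept with NULLs on the r side.
- l[2] class_id=6, branch=EZ → no match; kept with NULLs on the r side.
- l[3] class_id=5, branch=GN → no match; kept with NULLs on the r side.
- l[4] class_id=8, branch=GN → 1 match(es) in r → 1 row(s).
- 5 r row(s) had no l match → kept, l columns NULL.
Total: 1 matched + 9 padded = 10 rows.

10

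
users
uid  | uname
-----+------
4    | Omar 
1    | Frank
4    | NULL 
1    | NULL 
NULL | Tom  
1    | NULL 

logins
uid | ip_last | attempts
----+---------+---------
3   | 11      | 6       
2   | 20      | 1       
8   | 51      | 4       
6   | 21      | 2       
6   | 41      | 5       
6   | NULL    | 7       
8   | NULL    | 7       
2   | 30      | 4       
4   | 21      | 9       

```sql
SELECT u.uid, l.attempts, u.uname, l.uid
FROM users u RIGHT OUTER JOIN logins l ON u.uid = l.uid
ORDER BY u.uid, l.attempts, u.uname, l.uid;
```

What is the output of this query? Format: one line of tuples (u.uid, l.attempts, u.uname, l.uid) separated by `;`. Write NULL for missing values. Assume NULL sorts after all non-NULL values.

(4, 9, Omar, 4); (4, 9, NULL, 4); (NULL, 1, NULL, 2); (NULL, 2, NULL, 6); (NULL, 4, NULL, 2); (NULL, 4, NULL, 8); (NULL, 5, NULL, 6); (NULL, 6, NULL, 3); (NULL, 7, NULL, 6); (NULL, 7, NULL, 8)

RIGHT JOIN keeps every row from `logins`; unmatched rows get NULL for `users`'s columns.
Matching on u.uid = l.uid. A NULL in a compared column never satisfies the condition.
Matched pairs: 2; unmatched l rows kept: 8.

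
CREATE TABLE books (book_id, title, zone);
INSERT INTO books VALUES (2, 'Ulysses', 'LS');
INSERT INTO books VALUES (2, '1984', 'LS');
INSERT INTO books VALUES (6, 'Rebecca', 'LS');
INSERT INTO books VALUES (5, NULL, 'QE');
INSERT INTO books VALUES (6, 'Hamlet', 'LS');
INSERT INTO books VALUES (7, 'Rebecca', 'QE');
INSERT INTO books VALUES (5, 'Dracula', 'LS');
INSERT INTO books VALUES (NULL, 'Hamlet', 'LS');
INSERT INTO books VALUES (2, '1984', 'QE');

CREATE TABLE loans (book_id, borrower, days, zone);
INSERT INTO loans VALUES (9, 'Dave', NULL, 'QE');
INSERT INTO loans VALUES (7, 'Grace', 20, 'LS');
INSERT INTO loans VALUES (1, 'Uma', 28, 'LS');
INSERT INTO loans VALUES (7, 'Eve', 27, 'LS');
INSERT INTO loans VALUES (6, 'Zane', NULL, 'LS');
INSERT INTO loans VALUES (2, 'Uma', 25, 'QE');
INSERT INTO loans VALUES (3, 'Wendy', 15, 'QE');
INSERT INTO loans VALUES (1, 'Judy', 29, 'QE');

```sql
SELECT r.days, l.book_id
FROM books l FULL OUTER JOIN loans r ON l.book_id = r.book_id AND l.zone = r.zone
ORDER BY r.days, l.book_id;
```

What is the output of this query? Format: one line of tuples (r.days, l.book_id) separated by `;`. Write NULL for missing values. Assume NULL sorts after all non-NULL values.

FULL OUTER JOIN keeps every row from both sides; unmatched rows get NULL for the other side's columns.
Matching on l.book_id = r.book_id AND l.zone = r.zone. A NULL in a compared column never satisfies the condition.
Matched pairs: 3; unmatched l rows kept: 6; unmatched r rows kept: 6.

(15, NULL); (20, NULL); (25, 2); (27, NULL); (28, NULL); (29, NULL); (NULL, 2); (NULL, 2); (NULL, 5); (NULL, 5); (NULL, 6); (NULL, 6); (NULL, 7); (NULL, NULL); (NULL, NULL)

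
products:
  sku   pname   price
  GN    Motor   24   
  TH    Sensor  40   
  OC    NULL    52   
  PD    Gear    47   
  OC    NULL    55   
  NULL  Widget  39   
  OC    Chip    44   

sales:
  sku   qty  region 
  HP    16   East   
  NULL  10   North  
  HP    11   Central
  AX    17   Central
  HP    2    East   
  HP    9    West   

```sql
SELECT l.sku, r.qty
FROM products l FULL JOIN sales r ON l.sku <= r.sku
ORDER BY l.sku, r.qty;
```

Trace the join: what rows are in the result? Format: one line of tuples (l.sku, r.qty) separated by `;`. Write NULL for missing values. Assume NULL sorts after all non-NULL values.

FULL OUTER JOIN keeps every row from both sides; unmatched rows get NULL for the other side's columns.
Matching on l.sku <= r.sku. A NULL in a compared column never satisfies the condition.
Matched pairs: 4; unmatched l rows kept: 6; unmatched r rows kept: 2.

(GN, 2); (GN, 9); (GN, 11); (GN, 16); (OC, NULL); (OC, NULL); (OC, NULL); (PD, NULL); (TH, NULL); (NULL, 10); (NULL, 17); (NULL, NULL)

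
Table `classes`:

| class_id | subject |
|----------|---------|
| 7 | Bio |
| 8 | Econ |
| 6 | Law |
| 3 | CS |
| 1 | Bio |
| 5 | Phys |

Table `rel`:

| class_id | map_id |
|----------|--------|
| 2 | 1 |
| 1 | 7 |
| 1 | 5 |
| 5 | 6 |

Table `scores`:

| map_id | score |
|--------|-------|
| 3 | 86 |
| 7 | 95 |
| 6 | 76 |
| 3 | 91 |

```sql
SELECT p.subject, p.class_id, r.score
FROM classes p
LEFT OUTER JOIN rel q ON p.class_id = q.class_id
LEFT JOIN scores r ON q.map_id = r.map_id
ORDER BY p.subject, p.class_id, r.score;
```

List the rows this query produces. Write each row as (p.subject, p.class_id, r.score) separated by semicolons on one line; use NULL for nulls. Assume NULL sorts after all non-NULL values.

(Bio, 1, 95); (Bio, 1, NULL); (Bio, 7, NULL); (CS, 3, NULL); (Econ, 8, NULL); (Law, 6, NULL); (Phys, 5, 76)

Joins associate left-to-right: classes LEFT JOIN rel on class_id gives 7 intermediate row(s).
Then LEFT JOIN `scores r` on map_id: each of those 7 rows is kept; rows whose q.map_id has no match in r get NULL for r's columns.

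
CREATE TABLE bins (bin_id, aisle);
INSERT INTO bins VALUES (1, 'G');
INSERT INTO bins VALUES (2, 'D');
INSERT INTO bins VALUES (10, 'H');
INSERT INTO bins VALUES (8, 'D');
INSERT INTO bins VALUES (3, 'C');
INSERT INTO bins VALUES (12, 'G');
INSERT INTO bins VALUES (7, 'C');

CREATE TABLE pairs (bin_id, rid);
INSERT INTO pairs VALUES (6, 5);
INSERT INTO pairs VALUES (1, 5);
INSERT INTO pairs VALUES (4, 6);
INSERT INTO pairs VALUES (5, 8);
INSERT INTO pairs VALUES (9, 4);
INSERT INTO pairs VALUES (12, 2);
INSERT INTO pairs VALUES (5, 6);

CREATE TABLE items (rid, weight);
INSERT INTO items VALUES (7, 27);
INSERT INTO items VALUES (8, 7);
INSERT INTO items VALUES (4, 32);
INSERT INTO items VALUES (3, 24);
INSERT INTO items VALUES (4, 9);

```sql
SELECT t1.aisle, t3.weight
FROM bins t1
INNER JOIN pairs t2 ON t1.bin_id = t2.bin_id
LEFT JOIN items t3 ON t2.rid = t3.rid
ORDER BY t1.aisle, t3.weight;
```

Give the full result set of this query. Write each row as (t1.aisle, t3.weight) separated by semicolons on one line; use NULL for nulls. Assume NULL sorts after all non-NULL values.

(G, NULL); (G, NULL)

Joins associate left-to-right: bins INNER JOIN pairs on bin_id gives 2 intermediate row(s).
Then LEFT JOIN `items t3` on rid: each of those 2 rows is kept; rows whose t2.rid has no match in t3 get NULL for t3's columns.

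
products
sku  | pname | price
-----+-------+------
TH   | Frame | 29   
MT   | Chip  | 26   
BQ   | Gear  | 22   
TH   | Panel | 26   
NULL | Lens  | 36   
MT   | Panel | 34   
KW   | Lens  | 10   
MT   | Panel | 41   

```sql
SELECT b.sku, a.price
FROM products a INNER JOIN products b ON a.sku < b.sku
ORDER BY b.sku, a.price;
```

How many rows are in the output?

INNER JOIN keeps only pairs where the ON condition holds.
Matching on a.sku < b.sku. A NULL in a compared column never satisfies the condition.
Matched pairs: 17.
Total: 17 rows.

17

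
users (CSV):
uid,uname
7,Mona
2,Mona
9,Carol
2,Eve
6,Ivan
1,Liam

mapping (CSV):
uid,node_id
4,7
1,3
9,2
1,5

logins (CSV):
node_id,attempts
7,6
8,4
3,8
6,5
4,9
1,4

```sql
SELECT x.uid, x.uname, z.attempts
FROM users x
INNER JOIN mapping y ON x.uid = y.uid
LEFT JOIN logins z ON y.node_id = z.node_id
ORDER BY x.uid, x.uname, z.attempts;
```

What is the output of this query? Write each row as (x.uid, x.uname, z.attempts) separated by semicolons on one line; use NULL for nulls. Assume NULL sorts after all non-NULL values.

(1, Liam, 8); (1, Liam, NULL); (9, Carol, NULL)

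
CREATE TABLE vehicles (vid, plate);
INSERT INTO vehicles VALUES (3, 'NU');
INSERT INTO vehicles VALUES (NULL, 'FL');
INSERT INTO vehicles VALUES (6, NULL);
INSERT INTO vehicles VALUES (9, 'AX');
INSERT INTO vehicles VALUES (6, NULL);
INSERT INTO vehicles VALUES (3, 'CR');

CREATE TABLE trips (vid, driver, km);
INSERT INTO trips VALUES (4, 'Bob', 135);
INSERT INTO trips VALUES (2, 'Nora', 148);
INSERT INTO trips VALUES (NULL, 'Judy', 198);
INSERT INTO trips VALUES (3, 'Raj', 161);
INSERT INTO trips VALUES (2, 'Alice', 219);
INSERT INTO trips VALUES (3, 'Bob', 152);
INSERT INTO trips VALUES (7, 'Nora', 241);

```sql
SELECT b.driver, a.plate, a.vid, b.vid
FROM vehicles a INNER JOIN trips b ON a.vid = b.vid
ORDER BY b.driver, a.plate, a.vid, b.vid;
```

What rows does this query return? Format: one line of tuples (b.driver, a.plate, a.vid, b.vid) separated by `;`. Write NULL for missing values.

(Bob, CR, 3, 3); (Bob, NU, 3, 3); (Raj, CR, 3, 3); (Raj, NU, 3, 3)

INNER JOIN keeps only pairs where the ON condition holds.
Matching on a.vid = b.vid. A NULL in a compared column never satisfies the condition.
- a (vid=3) pairs with 2 row(s) of b.
- a (vid=NULL) has no partner → excluded.
- a (vid=6) has no partner → excluded.
- a (vid=9) has no partner → excluded.
- a (vid=6) has no partner → excluded.
- a (vid=3) pairs with 2 row(s) of b.
After projecting and ordering:
b.driver | a.plate | a.vid | b.vid
Bob | CR | 3 | 3
Bob | NU | 3 | 3
Raj | CR | 3 | 3
Raj | NU | 3 | 3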